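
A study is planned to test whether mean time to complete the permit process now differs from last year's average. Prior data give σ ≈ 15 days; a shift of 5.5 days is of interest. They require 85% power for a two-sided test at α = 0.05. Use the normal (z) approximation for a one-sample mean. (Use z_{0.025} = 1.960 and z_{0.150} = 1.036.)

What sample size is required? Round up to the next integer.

n = 67

n = (z_{α/2} + z_β)² · σ² / δ²
  = (1.960 + 1.036)² · 15² / 5.5²
  = 8.9760 · 225 / 30.25
  = 66.76
Round up → n = 67.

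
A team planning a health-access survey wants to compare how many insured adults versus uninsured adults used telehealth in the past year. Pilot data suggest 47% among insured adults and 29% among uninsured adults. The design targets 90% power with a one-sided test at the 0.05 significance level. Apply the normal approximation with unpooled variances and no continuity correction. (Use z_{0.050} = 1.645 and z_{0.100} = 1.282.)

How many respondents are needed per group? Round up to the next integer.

n = (z_α + z_β)² · [p₁(1−p₁) + p₂(1−p₂)] / (p₁ − p₂)²
  = (1.645 + 1.282)² · (0.47·0.53 + 0.29·0.71) / (0.18)²
  = (2.927)² · (0.2491 + 0.2059) / 0.0324
  = 8.5673 · 0.4550 / 0.0324
  = 120.31
Round up → n = 121 per group.

n = 121 per group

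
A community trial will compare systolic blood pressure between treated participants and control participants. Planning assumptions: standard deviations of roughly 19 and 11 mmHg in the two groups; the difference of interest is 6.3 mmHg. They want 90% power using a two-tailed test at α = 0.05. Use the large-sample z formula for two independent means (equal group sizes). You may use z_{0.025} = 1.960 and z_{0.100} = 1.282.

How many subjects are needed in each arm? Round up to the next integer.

n = 128 per group

n = (z_{α/2} + z_β)² · (σ₁² + σ₂²) / δ²
  = (1.960 + 1.282)² · (19² + 11² = 482) / 6.3²
  = 10.5106 · 482 / 39.69
  = 127.64
Round up → n = 128 per group.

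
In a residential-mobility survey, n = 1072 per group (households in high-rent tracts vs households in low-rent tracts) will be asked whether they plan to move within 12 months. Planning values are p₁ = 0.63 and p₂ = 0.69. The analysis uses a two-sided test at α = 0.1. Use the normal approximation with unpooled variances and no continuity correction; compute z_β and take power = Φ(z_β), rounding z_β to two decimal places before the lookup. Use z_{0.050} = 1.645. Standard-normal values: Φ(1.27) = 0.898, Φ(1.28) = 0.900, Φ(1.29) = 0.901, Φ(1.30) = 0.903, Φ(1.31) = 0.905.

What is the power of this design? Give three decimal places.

Power ≈ 0.901

z_β = |p₁−p₂|·√(n/[p₁q₁+p₂q₂]) − z_{α/2}
    = 0.06 · √(1072/0.4470) − 1.645
    = 0.06 · 48.9715 − 1.645
    = 2.9383 − 1.645 = 1.2933 → 1.29
Power = Φ(1.29) = 0.901.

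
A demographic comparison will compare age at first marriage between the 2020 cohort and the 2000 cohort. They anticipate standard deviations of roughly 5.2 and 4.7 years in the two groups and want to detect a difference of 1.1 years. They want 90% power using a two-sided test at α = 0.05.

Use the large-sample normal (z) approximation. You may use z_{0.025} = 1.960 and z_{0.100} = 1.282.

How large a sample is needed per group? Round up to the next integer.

n = 427 per group

n = (z_{α/2} + z_β)² · (σ₁² + σ₂²) / δ²
  = (1.960 + 1.282)² · (5.2² + 4.7² = 49.13) / 1.1²
  = 10.5106 · 49.13 / 1.21
  = 426.76
Round up → n = 427 per group.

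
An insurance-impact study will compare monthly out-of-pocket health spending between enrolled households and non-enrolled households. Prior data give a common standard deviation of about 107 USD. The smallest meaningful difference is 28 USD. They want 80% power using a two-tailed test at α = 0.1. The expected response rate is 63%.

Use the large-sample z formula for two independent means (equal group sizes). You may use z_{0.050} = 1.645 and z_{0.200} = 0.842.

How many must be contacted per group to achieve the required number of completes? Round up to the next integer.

n = (z_{α/2} + z_β)² · (σ₁² + σ₂²) / δ²
  = (1.645 + 0.842)² · (2·107² = 22898) / 28²
  = 6.1852 · 22898 / 784
  = 180.65
Adjust for 63% response: 180.65 / 0.63 = 286.74.
Round up → n = 287 per group.

n = 287 per group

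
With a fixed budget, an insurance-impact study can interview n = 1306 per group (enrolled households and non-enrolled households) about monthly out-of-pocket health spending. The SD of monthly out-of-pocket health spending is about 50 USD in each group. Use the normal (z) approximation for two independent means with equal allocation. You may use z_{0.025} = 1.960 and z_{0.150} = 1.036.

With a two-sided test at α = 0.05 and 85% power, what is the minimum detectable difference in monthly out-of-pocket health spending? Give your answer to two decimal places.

δ = (z_{α/2} + z_β) · √((σ₁²+σ₂²)/n)
  = (1.960 + 1.036) · √(5000/1306)
  = 2.996 · √3.8285
  = 2.996 · 1.9567
  = 5.8621

Minimum detectable difference ≈ 5.86 USD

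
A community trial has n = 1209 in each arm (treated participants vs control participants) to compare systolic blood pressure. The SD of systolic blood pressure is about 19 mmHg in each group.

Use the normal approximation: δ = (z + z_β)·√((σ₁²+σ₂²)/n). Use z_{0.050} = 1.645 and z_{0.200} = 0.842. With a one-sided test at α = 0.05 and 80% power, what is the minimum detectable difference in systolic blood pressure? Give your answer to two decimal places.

Minimum detectable difference ≈ 1.92 mmHg

δ = (z_α + z_β) · √((σ₁²+σ₂²)/n)
  = (1.645 + 0.842) · √(722/1209)
  = 2.487 · √0.59719
  = 2.487 · 0.7728
  = 1.9219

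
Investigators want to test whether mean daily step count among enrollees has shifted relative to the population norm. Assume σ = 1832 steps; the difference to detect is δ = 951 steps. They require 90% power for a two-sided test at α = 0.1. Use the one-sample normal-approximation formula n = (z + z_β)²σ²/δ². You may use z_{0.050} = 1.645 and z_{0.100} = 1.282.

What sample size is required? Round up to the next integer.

n = (z_{α/2} + z_β)² · σ² / δ²
  = (1.645 + 1.282)² · 1832² / 951²
  = 8.5673 · 3356224 / 904401
  = 31.79
Round up → n = 32.

n = 32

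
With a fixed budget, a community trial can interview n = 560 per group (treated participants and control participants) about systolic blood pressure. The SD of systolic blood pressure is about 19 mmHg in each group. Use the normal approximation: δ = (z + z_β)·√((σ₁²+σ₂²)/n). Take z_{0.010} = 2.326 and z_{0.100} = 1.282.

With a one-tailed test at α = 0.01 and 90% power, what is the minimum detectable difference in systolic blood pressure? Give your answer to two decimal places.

δ = (z_α + z_β) · √((σ₁²+σ₂²)/n)
  = (2.326 + 1.282) · √(722/560)
  = 3.608 · √1.2893
  = 3.608 · 1.1355
  = 4.0968

Minimum detectable difference ≈ 4.10 mmHg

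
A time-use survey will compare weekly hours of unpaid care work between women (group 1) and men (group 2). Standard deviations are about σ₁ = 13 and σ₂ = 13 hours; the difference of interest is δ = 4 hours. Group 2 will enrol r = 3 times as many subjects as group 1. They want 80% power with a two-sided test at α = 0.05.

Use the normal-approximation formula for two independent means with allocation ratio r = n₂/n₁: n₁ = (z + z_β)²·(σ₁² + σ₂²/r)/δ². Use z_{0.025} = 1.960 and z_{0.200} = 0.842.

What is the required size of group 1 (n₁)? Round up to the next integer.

n₁ = (z_{α/2} + z_β)² · (σ₁² + σ₂²/r) / δ²
   = (1.960 + 0.842)² · (13² + 13²/3) / 4²
   = 7.8512 · (169 + 56.3333) / 16
   = 7.8512 · 225.3333 / 16
   = 110.57
Round up → n₁ = 111; n₂ = r·n₁ = 3 × 111 = 333.

n₁ = 111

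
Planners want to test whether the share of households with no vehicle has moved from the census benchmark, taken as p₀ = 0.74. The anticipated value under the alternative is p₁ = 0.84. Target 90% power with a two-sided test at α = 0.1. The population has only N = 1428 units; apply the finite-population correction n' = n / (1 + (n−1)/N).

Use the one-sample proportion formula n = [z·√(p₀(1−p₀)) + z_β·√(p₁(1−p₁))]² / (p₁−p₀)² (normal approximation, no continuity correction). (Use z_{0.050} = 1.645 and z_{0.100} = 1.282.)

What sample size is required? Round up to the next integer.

n = 130

n = [z_{α/2}·√(p₀q₀) + z_β·√(p₁q₁)]² / (p₁ − p₀)²
  = [1.645·√(0.74·0.26) + 1.282·√(0.84·0.16)]² / (0.10)²
  = [1.645·0.4386 + 1.282·0.3666]² / 0.0100
  = [1.1915]² / 0.0100
  = 141.98
Finite-population correction (N = 1428): 141.98 / (1 + (141.98 − 1)/1428) = 129.22.
Round up → n = 130.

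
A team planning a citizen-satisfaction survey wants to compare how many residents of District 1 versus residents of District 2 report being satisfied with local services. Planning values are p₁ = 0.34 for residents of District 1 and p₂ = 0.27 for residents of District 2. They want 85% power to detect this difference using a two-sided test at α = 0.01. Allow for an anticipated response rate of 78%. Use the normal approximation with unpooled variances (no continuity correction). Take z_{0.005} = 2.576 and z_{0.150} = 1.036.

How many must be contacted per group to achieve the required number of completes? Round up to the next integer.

n = 1439 per group

n = (z_{α/2} + z_β)² · [p₁(1−p₁) + p₂(1−p₂)] / (p₁ − p₂)²
  = (2.576 + 1.036)² · (0.34·0.66 + 0.27·0.73) / (0.07)²
  = (3.612)² · (0.2244 + 0.1971) / 0.0049
  = 13.0465 · 0.4215 / 0.0049
  = 1122.27
Adjust for 78% response: 1122.27 / 0.78 = 1438.81.
Round up → n = 1439 per group.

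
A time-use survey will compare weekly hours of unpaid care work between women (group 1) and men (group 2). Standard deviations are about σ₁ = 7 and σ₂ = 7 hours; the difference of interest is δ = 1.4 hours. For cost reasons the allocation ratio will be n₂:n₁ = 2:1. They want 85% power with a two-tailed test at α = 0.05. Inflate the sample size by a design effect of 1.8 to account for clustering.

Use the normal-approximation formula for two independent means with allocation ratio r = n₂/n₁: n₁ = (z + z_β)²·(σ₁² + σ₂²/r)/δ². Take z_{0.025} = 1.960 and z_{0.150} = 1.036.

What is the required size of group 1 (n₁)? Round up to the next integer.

n₁ = (z_{α/2} + z_β)² · (σ₁² + σ₂²/r) / δ²
   = (1.960 + 1.036)² · (7² + 7²/2) / 1.4²
   = 8.9760 · (49 + 24.5) / 1.96
   = 8.9760 · 73.5 / 1.96
   = 336.60
Design effect: 1.8 × 336.60 = 605.88.
Round up → n₁ = 606; n₂ = r·n₁ = 2 × 606 = 1212.

n₁ = 606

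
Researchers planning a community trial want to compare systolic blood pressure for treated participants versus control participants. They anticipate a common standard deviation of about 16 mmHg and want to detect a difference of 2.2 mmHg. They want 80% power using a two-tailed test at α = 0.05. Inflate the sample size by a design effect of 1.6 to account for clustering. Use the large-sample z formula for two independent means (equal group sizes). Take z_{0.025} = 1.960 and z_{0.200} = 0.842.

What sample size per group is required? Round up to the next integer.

n = (z_{α/2} + z_β)² · (σ₁² + σ₂²) / δ²
  = (1.960 + 0.842)² · (2·16² = 512) / 2.2²
  = 7.8512 · 512 / 4.84
  = 830.54
Design effect: 1.6 × 830.54 = 1328.86.
Round up → n = 1329 per group.

n = 1329 per group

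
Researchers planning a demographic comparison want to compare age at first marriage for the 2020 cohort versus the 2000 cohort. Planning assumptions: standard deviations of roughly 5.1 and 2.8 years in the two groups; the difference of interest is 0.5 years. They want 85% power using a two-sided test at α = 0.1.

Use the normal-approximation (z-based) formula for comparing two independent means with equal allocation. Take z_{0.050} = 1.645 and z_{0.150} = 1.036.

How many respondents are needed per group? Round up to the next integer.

n = (z_{α/2} + z_β)² · (σ₁² + σ₂²) / δ²
  = (1.645 + 1.036)² · (5.1² + 2.8² = 33.85) / 0.5²
  = 7.1878 · 33.85 / 0.25
  = 973.22
Round up → n = 974 per group.

n = 974 per group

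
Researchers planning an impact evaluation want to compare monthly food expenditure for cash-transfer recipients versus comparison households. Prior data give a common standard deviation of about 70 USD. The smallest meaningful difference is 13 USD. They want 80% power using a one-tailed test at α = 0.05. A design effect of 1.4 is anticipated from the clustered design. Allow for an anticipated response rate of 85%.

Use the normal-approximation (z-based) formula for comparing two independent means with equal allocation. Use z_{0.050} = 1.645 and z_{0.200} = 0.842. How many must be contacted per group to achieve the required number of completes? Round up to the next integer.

n = 591 per group

n = (z_α + z_β)² · (σ₁² + σ₂²) / δ²
  = (1.645 + 0.842)² · (2·70² = 9800) / 13²
  = 6.1852 · 9800 / 169
  = 358.67
Design effect: 1.4 × 358.67 = 502.13.
Adjust for 85% response: 502.13 / 0.85 = 590.74.
Round up → n = 591 per group.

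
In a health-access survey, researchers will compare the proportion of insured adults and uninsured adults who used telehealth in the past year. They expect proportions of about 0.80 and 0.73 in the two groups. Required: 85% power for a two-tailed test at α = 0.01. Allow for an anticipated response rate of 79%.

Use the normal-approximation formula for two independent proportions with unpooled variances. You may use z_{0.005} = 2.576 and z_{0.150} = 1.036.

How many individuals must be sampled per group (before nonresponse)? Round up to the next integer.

n = 1204 per group

n = (z_{α/2} + z_β)² · [p₁(1−p₁) + p₂(1−p₂)] / (p₁ − p₂)²
  = (2.576 + 1.036)² · (0.80·0.20 + 0.73·0.27) / (0.07)²
  = (3.612)² · (0.1600 + 0.1971) / 0.0049
  = 13.0465 · 0.3571 / 0.0049
  = 950.80
Adjust for 79% response: 950.80 / 0.79 = 1203.54.
Round up → n = 1204 per group.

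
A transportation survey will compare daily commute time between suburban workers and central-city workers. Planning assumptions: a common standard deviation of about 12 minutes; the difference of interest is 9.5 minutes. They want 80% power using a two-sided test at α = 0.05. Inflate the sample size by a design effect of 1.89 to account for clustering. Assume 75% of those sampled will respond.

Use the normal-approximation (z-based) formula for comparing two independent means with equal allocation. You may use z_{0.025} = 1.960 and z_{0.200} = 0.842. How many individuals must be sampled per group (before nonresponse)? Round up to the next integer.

n = (z_{α/2} + z_β)² · (σ₁² + σ₂²) / δ²
  = (1.960 + 0.842)² · (2·12² = 288) / 9.5²
  = 7.8512 · 288 / 90.25
  = 25.05
Design effect: 1.89 × 25.05 = 47.35.
Adjust for 75% response: 47.35 / 0.75 = 63.14.
Round up → n = 64 per group.

n = 64 per group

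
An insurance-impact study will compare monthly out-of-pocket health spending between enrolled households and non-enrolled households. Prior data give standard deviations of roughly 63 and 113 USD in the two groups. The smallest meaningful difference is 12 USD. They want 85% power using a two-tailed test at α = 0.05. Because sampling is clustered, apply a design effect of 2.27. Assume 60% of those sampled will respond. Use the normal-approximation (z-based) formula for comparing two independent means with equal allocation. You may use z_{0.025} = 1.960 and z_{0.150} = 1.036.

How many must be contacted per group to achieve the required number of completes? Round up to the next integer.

n = 3948 per group

n = (z_{α/2} + z_β)² · (σ₁² + σ₂²) / δ²
  = (1.960 + 1.036)² · (63² + 113² = 16738) / 12²
  = 8.9760 · 16738 / 144
  = 1043.34
Design effect: 2.27 × 1043.34 = 2368.38.
Adjust for 60% response: 2368.38 / 0.60 = 3947.29.
Round up → n = 3948 per group.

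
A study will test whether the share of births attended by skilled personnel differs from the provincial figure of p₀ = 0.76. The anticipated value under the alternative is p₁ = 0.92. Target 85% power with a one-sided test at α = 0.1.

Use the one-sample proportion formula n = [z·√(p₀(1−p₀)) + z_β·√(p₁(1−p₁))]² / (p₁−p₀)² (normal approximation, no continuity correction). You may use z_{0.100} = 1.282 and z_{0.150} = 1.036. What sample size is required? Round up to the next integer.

n = 27

n = [z_α·√(p₀q₀) + z_β·√(p₁q₁)]² / (p₁ − p₀)²
  = [1.282·√(0.76·0.24) + 1.036·√(0.92·0.08)]² / (0.16)²
  = [1.282·0.4271 + 1.036·0.2713]² / 0.0256
  = [0.8286]² / 0.0256
  = 26.82
Round up → n = 27.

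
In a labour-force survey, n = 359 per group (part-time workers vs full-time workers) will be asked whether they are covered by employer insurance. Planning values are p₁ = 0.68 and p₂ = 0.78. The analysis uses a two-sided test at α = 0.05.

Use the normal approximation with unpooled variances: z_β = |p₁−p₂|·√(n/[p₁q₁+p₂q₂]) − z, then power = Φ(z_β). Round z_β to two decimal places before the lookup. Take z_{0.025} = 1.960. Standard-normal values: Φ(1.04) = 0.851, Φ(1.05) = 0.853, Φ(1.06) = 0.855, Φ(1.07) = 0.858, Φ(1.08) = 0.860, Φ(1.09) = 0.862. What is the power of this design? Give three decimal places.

Power ≈ 0.860

z_β = |p₁−p₂|·√(n/[p₁q₁+p₂q₂]) − z_{α/2}
    = 0.10 · √(359/0.3892) − 1.960
    = 0.10 · 30.3711 − 1.960
    = 3.0371 − 1.960 = 1.0771 → 1.08
Power = Φ(1.08) = 0.860.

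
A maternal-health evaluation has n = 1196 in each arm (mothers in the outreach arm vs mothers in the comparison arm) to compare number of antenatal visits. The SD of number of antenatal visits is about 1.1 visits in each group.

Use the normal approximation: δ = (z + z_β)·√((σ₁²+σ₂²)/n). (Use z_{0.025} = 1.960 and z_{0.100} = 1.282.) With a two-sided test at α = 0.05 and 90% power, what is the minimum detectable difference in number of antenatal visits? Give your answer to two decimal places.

δ = (z_{α/2} + z_β) · √((σ₁²+σ₂²)/n)
  = (1.960 + 1.282) · √(2.42/1196)
  = 3.242 · √0.00202
  = 3.242 · 0.0450
  = 0.1458

Minimum detectable difference ≈ 0.15 visits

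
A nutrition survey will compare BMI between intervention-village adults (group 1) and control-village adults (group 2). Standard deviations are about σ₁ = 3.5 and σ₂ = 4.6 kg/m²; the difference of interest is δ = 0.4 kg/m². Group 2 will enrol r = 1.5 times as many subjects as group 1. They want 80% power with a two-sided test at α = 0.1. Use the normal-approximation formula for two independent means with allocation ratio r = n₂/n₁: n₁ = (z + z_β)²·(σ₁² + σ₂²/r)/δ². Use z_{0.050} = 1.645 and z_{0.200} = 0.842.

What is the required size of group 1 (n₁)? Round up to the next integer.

n₁ = (z_{α/2} + z_β)² · (σ₁² + σ₂²/r) / δ²
   = (1.645 + 0.842)² · (3.5² + 4.6²/1.5) / 0.4²
   = 6.1852 · (12.25 + 14.1067) / 0.16
   = 6.1852 · 26.3567 / 0.16
   = 1018.88
Round up → n₁ = 1019; n₂ = r·n₁ = 1.5 × 1019 = 1529.

n₁ = 1019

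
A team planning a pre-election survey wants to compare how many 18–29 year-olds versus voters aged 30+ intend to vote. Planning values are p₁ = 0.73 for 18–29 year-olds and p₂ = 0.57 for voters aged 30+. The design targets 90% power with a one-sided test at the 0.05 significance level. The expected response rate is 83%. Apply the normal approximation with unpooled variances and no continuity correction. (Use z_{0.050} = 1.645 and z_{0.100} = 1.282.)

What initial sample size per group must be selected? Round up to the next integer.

n = (z_α + z_β)² · [p₁(1−p₁) + p₂(1−p₂)] / (p₁ − p₂)²
  = (1.645 + 1.282)² · (0.73·0.27 + 0.57·0.43) / (0.16)²
  = (2.927)² · (0.1971 + 0.2451) / 0.0256
  = 8.5673 · 0.4422 / 0.0256
  = 147.99
Adjust for 83% response: 147.99 / 0.83 = 178.30.
Round up → n = 179 per group.

n = 179 per group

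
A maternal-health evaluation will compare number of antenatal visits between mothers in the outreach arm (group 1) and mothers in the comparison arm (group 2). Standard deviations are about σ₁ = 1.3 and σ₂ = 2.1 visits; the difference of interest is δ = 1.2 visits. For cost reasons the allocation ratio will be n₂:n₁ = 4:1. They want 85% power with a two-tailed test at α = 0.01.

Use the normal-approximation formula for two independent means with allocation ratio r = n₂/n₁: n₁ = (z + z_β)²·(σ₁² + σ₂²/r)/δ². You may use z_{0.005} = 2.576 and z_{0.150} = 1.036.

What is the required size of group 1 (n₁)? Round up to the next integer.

n₁ = (z_{α/2} + z_β)² · (σ₁² + σ₂²/r) / δ²
   = (2.576 + 1.036)² · (1.3² + 2.1²/4) / 1.2²
   = 13.0465 · (1.69 + 1.1025) / 1.44
   = 13.0465 · 2.7925 / 1.44
   = 25.30
Round up → n₁ = 26; n₂ = r·n₁ = 4 × 26 = 104.

n₁ = 26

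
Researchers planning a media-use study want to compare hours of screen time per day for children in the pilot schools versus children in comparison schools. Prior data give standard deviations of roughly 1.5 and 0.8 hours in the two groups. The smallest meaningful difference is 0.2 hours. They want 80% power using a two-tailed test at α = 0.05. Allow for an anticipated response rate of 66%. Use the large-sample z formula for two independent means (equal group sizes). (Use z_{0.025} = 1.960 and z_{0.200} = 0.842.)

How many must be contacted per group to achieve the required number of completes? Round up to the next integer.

n = 860 per group

n = (z_{α/2} + z_β)² · (σ₁² + σ₂²) / δ²
  = (1.960 + 0.842)² · (1.5² + 0.8² = 2.89) / 0.2²
  = 7.8512 · 2.89 / 0.04
  = 567.25
Adjust for 66% response: 567.25 / 0.66 = 859.47.
Round up → n = 860 per group.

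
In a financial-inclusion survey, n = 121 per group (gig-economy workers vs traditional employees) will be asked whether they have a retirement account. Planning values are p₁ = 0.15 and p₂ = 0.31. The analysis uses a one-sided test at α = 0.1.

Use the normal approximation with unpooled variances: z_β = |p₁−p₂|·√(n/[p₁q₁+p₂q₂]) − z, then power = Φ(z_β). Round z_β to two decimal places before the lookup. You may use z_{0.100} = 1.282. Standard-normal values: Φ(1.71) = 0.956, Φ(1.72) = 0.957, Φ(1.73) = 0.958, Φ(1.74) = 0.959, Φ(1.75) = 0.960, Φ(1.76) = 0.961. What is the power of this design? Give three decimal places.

z_β = |p₁−p₂|·√(n/[p₁q₁+p₂q₂]) − z_α
    = 0.16 · √(121/0.3414) − 1.282
    = 0.16 · 18.8261 − 1.282
    = 3.0122 − 1.282 = 1.7302 → 1.73
Power = Φ(1.73) = 0.958.

Power ≈ 0.958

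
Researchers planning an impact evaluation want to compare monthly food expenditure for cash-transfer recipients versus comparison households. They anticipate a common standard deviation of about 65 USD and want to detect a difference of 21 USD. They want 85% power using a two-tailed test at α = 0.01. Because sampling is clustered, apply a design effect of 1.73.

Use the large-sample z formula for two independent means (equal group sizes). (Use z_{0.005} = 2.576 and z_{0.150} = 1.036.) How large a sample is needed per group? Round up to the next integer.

n = 433 per group

n = (z_{α/2} + z_β)² · (σ₁² + σ₂²) / δ²
  = (2.576 + 1.036)² · (2·65² = 8450) / 21²
  = 13.0465 · 8450 / 441
  = 249.98
Design effect: 1.73 × 249.98 = 432.47.
Round up → n = 433 per group.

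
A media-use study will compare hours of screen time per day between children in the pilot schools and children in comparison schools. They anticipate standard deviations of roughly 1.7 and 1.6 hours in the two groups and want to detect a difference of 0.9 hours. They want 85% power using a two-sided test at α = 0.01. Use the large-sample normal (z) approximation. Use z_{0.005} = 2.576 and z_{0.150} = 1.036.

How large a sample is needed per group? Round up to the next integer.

n = 88 per group

n = (z_{α/2} + z_β)² · (σ₁² + σ₂²) / δ²
  = (2.576 + 1.036)² · (1.7² + 1.6² = 5.45) / 0.9²
  = 13.0465 · 5.45 / 0.81
  = 87.78
Round up → n = 88 per group.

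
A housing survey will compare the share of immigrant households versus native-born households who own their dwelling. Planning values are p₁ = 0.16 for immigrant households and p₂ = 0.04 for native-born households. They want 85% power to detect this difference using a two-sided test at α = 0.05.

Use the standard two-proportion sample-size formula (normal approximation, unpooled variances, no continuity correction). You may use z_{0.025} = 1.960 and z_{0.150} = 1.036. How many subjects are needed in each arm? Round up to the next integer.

n = 108 per group

n = (z_{α/2} + z_β)² · [p₁(1−p₁) + p₂(1−p₂)] / (p₁ − p₂)²
  = (1.960 + 1.036)² · (0.16·0.84 + 0.04·0.96) / (0.12)²
  = (2.996)² · (0.1344 + 0.0384) / 0.0144
  = 8.9760 · 0.1728 / 0.0144
  = 107.71
Round up → n = 108 per group.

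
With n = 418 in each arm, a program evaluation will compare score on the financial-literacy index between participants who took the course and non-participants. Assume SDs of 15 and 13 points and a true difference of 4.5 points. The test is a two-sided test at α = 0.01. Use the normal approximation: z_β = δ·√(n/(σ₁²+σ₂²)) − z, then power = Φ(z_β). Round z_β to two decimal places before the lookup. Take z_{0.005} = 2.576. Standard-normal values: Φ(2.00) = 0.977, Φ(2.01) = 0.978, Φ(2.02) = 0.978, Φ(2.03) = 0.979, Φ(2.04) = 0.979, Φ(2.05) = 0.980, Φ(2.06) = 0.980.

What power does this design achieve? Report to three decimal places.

z_β = δ·√(n/(σ₁²+σ₂²)) − z_{α/2}
    = 4.5 · √(418/394) − 2.576
    = 4.5 · 1.03001 − 2.576
    = 4.6350 − 2.576 = 2.0590 → 2.06
Power = Φ(2.06) = 0.980.

Power ≈ 0.980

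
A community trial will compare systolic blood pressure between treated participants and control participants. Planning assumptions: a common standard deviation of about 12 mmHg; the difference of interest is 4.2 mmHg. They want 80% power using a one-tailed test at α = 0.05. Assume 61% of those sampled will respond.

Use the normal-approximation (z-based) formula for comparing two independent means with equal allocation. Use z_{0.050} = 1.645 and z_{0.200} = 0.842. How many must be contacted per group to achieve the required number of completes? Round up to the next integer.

n = (z_α + z_β)² · (σ₁² + σ₂²) / δ²
  = (1.645 + 0.842)² · (2·12² = 288) / 4.2²
  = 6.1852 · 288 / 17.64
  = 100.98
Adjust for 61% response: 100.98 / 0.61 = 165.54.
Round up → n = 166 per group.

n = 166 per group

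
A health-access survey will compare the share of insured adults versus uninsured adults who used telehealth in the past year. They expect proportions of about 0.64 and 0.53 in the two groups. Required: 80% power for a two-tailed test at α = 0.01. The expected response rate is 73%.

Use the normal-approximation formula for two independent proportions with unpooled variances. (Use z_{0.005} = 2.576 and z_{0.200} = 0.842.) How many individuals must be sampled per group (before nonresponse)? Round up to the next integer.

n = 635 per group

n = (z_{α/2} + z_β)² · [p₁(1−p₁) + p₂(1−p₂)] / (p₁ − p₂)²
  = (2.576 + 0.842)² · (0.64·0.36 + 0.53·0.47) / (0.11)²
  = (3.418)² · (0.2304 + 0.2491) / 0.0121
  = 11.6827 · 0.4795 / 0.0121
  = 462.96
Adjust for 73% response: 462.96 / 0.73 = 634.20.
Round up → n = 635 per group.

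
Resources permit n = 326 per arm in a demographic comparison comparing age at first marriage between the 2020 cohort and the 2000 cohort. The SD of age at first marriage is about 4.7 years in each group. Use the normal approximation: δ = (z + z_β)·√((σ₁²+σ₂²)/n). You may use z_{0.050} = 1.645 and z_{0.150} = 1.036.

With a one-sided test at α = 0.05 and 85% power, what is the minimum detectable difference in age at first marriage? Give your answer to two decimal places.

δ = (z_α + z_β) · √((σ₁²+σ₂²)/n)
  = (1.645 + 1.036) · √(44.18/326)
  = 2.681 · √0.13552
  = 2.681 · 0.3681
  = 0.9870

Minimum detectable difference ≈ 0.99 years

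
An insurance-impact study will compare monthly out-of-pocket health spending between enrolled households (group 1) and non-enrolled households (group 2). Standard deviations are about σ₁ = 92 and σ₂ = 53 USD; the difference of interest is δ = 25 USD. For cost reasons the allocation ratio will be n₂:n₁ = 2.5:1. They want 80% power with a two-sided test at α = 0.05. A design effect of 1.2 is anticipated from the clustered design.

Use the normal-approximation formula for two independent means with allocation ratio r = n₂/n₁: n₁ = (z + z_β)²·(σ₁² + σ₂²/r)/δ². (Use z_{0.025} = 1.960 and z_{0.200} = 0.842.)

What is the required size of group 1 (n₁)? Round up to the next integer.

n₁ = (z_{α/2} + z_β)² · (σ₁² + σ₂²/r) / δ²
   = (1.960 + 0.842)² · (92² + 53²/2.5) / 25²
   = 7.8512 · (8464 + 1123.6) / 625
   = 7.8512 · 9587.6 / 625
   = 120.44
Design effect: 1.2 × 120.44 = 144.53.
Round up → n₁ = 145; n₂ = r·n₁ = 2.5 × 145 = 363.

n₁ = 145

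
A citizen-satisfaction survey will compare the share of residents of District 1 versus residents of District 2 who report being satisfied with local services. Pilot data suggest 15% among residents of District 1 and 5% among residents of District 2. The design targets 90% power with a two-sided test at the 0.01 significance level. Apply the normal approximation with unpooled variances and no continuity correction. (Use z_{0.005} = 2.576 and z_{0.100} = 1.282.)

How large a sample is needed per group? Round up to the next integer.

n = (z_{α/2} + z_β)² · [p₁(1−p₁) + p₂(1−p₂)] / (p₁ − p₂)²
  = (2.576 + 1.282)² · (0.15·0.85 + 0.05·0.95) / (0.10)²
  = (3.858)² · (0.1275 + 0.0475) / 0.0100
  = 14.8842 · 0.1750 / 0.0100
  = 260.47
Round up → n = 261 per group.

n = 261 per group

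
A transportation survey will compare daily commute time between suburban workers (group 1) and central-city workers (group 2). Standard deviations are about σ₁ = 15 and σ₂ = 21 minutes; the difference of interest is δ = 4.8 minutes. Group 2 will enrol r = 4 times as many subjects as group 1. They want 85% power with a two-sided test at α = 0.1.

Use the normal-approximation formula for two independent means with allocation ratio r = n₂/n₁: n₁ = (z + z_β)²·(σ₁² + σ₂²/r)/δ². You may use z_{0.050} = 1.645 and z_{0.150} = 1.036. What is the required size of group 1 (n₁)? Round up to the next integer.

n₁ = 105

n₁ = (z_{α/2} + z_β)² · (σ₁² + σ₂²/r) / δ²
   = (1.645 + 1.036)² · (15² + 21²/4) / 4.8²
   = 7.1878 · (225 + 110.25) / 23.04
   = 7.1878 · 335.25 / 23.04
   = 104.59
Round up → n₁ = 105; n₂ = r·n₁ = 4 × 105 = 420.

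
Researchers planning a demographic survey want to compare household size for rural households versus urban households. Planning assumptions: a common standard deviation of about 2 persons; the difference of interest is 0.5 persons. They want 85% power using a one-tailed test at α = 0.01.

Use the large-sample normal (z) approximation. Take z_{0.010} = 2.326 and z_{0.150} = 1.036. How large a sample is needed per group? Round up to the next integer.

n = 362 per group

n = (z_α + z_β)² · (σ₁² + σ₂²) / δ²
  = (2.326 + 1.036)² · (2·2² = 8) / 0.5²
  = 11.3030 · 8 / 0.25
  = 361.70
Round up → n = 362 per group.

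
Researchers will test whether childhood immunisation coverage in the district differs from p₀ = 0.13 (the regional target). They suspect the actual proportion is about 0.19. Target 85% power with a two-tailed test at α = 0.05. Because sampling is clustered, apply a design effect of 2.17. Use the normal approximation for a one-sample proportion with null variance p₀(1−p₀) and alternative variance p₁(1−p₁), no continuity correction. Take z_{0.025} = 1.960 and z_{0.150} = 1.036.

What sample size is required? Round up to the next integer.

n = 685

n = [z_{α/2}·√(p₀q₀) + z_β·√(p₁q₁)]² / (p₁ − p₀)²
  = [1.960·√(0.13·0.87) + 1.036·√(0.19·0.81)]² / (0.06)²
  = [1.960·0.3363 + 1.036·0.3923]² / 0.0036
  = [1.0656]² / 0.0036
  = 315.40
Design effect: 2.17 × 315.40 = 684.43.
Round up → n = 685.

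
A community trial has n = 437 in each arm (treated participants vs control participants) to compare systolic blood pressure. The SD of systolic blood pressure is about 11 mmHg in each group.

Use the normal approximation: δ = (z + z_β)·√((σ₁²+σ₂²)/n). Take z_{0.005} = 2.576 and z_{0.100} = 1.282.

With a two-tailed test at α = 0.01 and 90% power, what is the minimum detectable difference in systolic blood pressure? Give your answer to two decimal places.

δ = (z_{α/2} + z_β) · √((σ₁²+σ₂²)/n)
  = (2.576 + 1.282) · √(242/437)
  = 3.858 · √0.55378
  = 3.858 · 0.7442
  = 2.8710

Minimum detectable difference ≈ 2.87 mmHg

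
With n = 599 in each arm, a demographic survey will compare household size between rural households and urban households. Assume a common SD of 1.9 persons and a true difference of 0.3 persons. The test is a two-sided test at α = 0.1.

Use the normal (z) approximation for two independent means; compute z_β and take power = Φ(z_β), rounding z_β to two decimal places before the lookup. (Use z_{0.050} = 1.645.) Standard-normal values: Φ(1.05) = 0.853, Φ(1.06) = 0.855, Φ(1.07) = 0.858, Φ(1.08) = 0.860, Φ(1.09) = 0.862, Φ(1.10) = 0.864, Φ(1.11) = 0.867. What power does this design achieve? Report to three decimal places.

z_β = δ·√(n/(σ₁²+σ₂²)) − z_{α/2}
    = 0.3 · √(599/7.22) − 1.645
    = 0.3 · 9.10846 − 1.645
    = 2.7325 − 1.645 = 1.0875 → 1.09
Power = Φ(1.09) = 0.862.

Power ≈ 0.862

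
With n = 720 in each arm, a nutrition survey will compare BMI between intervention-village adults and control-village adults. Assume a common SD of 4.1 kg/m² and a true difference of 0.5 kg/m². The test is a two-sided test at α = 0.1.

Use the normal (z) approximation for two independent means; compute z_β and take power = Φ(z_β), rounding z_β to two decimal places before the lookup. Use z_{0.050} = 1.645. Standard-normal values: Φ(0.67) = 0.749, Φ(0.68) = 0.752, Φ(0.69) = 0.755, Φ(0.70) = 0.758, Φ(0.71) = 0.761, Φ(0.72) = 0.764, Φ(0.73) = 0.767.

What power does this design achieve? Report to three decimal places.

Power ≈ 0.749

z_β = δ·√(n/(σ₁²+σ₂²)) − z_{α/2}
    = 0.5 · √(720/33.62) − 1.645
    = 0.5 · 4.62772 − 1.645
    = 2.3139 − 1.645 = 0.6689 → 0.67
Power = Φ(0.67) = 0.749.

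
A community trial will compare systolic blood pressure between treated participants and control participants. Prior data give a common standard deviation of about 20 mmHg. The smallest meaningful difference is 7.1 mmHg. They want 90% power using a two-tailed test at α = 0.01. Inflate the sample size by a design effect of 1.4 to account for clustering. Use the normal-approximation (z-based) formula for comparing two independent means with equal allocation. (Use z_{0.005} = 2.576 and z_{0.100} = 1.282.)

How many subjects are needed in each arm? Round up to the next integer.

n = 331 per group

n = (z_{α/2} + z_β)² · (σ₁² + σ₂²) / δ²
  = (2.576 + 1.282)² · (2·20² = 800) / 7.1²
  = 14.8842 · 800 / 50.41
  = 236.21
Design effect: 1.4 × 236.21 = 330.69.
Round up → n = 331 per group.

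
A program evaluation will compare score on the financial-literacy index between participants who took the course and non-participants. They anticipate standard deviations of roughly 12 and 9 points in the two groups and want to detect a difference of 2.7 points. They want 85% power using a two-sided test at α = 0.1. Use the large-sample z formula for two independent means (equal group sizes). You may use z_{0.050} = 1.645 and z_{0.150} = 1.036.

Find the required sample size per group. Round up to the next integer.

n = 222 per group

n = (z_{α/2} + z_β)² · (σ₁² + σ₂²) / δ²
  = (1.645 + 1.036)² · (12² + 9² = 225) / 2.7²
  = 7.1878 · 225 / 7.29
  = 221.84
Round up → n = 222 per group.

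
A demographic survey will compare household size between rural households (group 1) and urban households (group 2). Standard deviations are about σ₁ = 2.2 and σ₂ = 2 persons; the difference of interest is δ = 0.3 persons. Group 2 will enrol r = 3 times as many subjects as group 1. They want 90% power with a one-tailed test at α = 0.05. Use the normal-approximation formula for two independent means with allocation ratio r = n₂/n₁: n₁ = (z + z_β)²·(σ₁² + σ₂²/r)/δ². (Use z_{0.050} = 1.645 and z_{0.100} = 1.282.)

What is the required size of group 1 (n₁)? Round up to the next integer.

n₁ = (z_α + z_β)² · (σ₁² + σ₂²/r) / δ²
   = (1.645 + 1.282)² · (2.2² + 2²/3) / 0.3²
   = 8.5673 · (4.84 + 1.3333) / 0.09
   = 8.5673 · 6.1733 / 0.09
   = 587.66
Round up → n₁ = 588; n₂ = r·n₁ = 3 × 588 = 1764.

n₁ = 588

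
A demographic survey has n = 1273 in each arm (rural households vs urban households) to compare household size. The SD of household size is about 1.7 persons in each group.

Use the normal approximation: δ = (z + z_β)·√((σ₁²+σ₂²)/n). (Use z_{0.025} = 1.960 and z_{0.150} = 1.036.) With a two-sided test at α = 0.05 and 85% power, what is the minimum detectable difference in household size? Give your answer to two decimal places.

Minimum detectable difference ≈ 0.20 persons

δ = (z_{α/2} + z_β) · √((σ₁²+σ₂²)/n)
  = (1.960 + 1.036) · √(5.78/1273)
  = 2.996 · √0.00454
  = 2.996 · 0.0674
  = 0.2019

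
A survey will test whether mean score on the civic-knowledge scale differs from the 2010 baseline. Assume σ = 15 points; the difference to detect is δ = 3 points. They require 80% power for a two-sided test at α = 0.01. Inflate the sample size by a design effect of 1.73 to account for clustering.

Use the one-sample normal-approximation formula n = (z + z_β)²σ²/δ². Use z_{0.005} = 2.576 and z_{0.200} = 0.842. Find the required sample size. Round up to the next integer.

n = 506

n = (z_{α/2} + z_β)² · σ² / δ²
  = (2.576 + 0.842)² · 15² / 3²
  = 11.6827 · 225 / 9
  = 292.07
Design effect: 1.73 × 292.07 = 505.28.
Round up → n = 506.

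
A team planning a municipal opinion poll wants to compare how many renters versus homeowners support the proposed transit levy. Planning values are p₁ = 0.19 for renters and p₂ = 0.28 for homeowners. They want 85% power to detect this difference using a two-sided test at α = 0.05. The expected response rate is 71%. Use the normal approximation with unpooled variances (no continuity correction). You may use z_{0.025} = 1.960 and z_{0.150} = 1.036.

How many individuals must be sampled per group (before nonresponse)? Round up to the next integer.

n = (z_{α/2} + z_β)² · [p₁(1−p₁) + p₂(1−p₂)] / (p₁ − p₂)²
  = (1.960 + 1.036)² · (0.19·0.81 + 0.28·0.72) / (-0.09)²
  = (2.996)² · (0.1539 + 0.2016) / 0.0081
  = 8.9760 · 0.3555 / 0.0081
  = 393.95
Adjust for 71% response: 393.95 / 0.71 = 554.86.
Round up → n = 555 per group.

n = 555 per group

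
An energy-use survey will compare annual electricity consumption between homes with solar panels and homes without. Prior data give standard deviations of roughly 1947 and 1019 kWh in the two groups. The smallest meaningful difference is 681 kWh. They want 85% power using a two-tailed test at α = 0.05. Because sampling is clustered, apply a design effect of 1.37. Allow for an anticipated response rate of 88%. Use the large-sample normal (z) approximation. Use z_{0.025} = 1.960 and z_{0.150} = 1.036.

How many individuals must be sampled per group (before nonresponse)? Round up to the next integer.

n = 146 per group

n = (z_{α/2} + z_β)² · (σ₁² + σ₂²) / δ²
  = (1.960 + 1.036)² · (1947² + 1019² = 4829170) / 681²
  = 8.9760 · 4829170 / 463761
  = 93.47
Design effect: 1.37 × 93.47 = 128.05.
Adjust for 88% response: 128.05 / 0.88 = 145.51.
Round up → n = 146 per group.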